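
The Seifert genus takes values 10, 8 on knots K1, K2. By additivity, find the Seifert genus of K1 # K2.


The Seifert genus is additive under connected sum.
Seifert genus(K1 # K2) = (10) + (8)
= 18

18


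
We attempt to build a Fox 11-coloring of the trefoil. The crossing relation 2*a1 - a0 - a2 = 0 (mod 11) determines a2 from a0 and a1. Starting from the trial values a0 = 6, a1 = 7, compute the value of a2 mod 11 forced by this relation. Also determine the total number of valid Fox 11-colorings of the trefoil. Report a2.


Step 1: Apply the given crossing relation 2*a1 - a0 - a2 = 0 (mod 11).
  a2 = 2*a1 - a0 mod 11
  a2 = 2*7 - 6 mod 11
  a2 = 14 - 6 mod 11
  a2 = 8 mod 11 = 8
Step 2: The trefoil has determinant 3.
  Number of Fox p-colorings (p prime) is p^2 if p = 3, else p.
  Since 11 does not divide 3, only trivial (constant) colorings exist.
  (So the trial a0 = 6, a1 = 7 with a0 != a1 does NOT extend to a valid coloring of the whole trefoil: the other two crossing relations require 3*(a1 - a0) = 0 (mod 11), which fails.)
  Total colorings = 11
Step 3: a2 = 8, total Fox 11-colorings = 11

8


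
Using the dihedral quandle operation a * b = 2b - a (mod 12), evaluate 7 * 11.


7 * 11 = 2*11 - 7 mod 12
= 22 - 7 mod 12
= 15 mod 12 = 3

3


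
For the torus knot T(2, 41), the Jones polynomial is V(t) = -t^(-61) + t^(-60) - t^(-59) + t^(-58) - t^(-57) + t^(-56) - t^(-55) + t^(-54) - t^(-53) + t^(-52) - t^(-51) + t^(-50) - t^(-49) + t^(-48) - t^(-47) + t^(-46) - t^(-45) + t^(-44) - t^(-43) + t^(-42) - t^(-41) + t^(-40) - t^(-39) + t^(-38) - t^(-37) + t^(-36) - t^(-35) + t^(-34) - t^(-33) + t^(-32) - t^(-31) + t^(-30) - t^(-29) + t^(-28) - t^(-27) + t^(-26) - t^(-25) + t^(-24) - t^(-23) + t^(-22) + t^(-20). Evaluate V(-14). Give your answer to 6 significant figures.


Substituting t = -14 into V(t) = -t^(-61) + t^(-60) - t^(-59) + t^(-58) - t^(-57) + t^(-56) - t^(-55) + t^(-54) - t^(-53) + t^(-52) - t^(-51) + t^(-50) - t^(-49) + t^(-48) - t^(-47) + t^(-46) - t^(-45) + t^(-44) - t^(-43) + t^(-42) - t^(-41) + t^(-40) - t^(-39) + t^(-38) - t^(-37) + t^(-36) - t^(-35) + t^(-34) - t^(-33) + t^(-32) - t^(-31) + t^(-30) - t^(-29) + t^(-28) - t^(-27) + t^(-26) - t^(-25) + t^(-24) - t^(-23) + t^(-22) + t^(-20):
  (-)t^(-61) = 1.21952e-70
  (+)t^(-60) = 1.70733e-69
  (-)t^(-59) = 2.39026e-68
  (+)t^(-58) = 3.34637e-67
  (-)t^(-57) = 4.68492e-66
  (+)t^(-56) = 6.55888e-65
  (-)t^(-55) = 9.18244e-64
  (+)t^(-54) = 1.28554e-62
  (-)t^(-53) = 1.79976e-61
  (+)t^(-52) = 2.51966e-60
  (-)t^(-51) = 3.52753e-59
  (+)t^(-50) = 4.93854e-58
  (-)t^(-49) = 6.91395e-57
  (+)t^(-48) = 9.67953e-56
  (-)t^(-47) = 1.35513e-54
  (+)t^(-46) = 1.89719e-53
  (-)t^(-45) = 2.65606e-52
  (+)t^(-44) = 3.71849e-51
  (-)t^(-43) = 5.20588e-50
  (+)t^(-42) = 7.28824e-49
  (-)t^(-41) = 1.02035e-47
  (+)t^(-40) = 1.42849e-46
  (-)t^(-39) = 1.99989e-45
  (+)t^(-38) = 2.79985e-44
  (-)t^(-37) = 3.91979e-43
  (+)t^(-36) = 5.4877e-42
  (-)t^(-35) = 7.68279e-41
  (+)t^(-34) = 1.07559e-39
  (-)t^(-33) = 1.50583e-38
  (+)t^(-32) = 2.10816e-37
  (-)t^(-31) = 2.95142e-36
  (+)t^(-30) = 4.13199e-35
  (-)t^(-29) = 5.78478e-34
  (+)t^(-28) = 8.09869e-33
  (-)t^(-27) = 1.13382e-31
  (+)t^(-26) = 1.58734e-30
  (-)t^(-25) = 2.22228e-29
  (+)t^(-24) = 3.11119e-28
  (-)t^(-23) = 4.35567e-27
  (+)t^(-22) = 6.09794e-26
  (+)t^(-20) = 1.1952e-23
Sum = (1.21952e-70) + (1.70733e-69) + (2.39026e-68) + (3.34637e-67) + (4.68492e-66) + (6.55888e-65) + (9.18244e-64) + (1.28554e-62) + (1.79976e-61) + (2.51966e-60) + (3.52753e-59) + (4.93854e-58) + (6.91395e-57) + (9.67953e-56) + (1.35513e-54) + (1.89719e-53) + (2.65606e-52) + (3.71849e-51) + (5.20588e-50) + (7.28824e-49) + (1.02035e-47) + (1.42849e-46) + (1.99989e-45) + (2.79985e-44) + (3.91979e-43) + (5.4877e-42) + (7.68279e-41) + (1.07559e-39) + (1.50583e-38) + (2.10816e-37) + (2.95142e-36) + (4.13199e-35) + (5.78478e-34) + (8.09869e-33) + (1.13382e-31) + (1.58734e-30) + (2.22228e-29) + (3.11119e-28) + (4.35567e-27) + (6.09794e-26) + (1.1952e-23)
= 1.201763441e-23
Rounded to 6 significant figures: 1.20176e-23

1.20176e-23


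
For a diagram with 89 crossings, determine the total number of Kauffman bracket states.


Each crossing contributes 2 choices (A-smoothing or B-smoothing).
Total states = 2^89 = 618970019642690137449562112

618970019642690137449562112


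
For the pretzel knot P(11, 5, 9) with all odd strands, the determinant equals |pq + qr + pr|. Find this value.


Step 1: Compute pq + qr + pr.
pq = 11*5 = 55
qr = 5*9 = 45
pr = 11*9 = 99
pq + qr + pr = 55 + 45 + 99 = 199
Step 2: Take absolute value.
det(P(11,5,9)) = |199| = 199

199


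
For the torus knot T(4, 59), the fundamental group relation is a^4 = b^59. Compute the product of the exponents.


The relation is a^4 = b^59.
Product of exponents = 4 * 59
= 236

236


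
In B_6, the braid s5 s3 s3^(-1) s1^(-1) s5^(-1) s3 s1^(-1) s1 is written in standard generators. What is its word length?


The word length counts the number of generators (including inverses).
Listing each generator: s5, s3, s3^(-1), s1^(-1), s5^(-1), s3, s1^(-1), s1
There are 8 generators in this braid word.

8


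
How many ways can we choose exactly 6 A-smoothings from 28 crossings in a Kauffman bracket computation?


We choose which 6 of 28 crossings get A-smoothings.
C(28, 6) = 28! / (6! * 22!)
= 376740

376740


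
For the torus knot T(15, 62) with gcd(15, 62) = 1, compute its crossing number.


For a torus knot T(p, q) with gcd(p,q)=1,
the crossing number is min(p*(q-1), q*(p-1)).
p*(q-1) = 15*61 = 915
q*(p-1) = 62*14 = 868
min(915, 868) = 868

868


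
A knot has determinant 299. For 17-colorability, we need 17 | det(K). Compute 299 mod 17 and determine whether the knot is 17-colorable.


Step 1: A knot is p-colorable if and only if p divides its determinant.
Step 2: Compute 299 mod 17.
299 = 17 * 17 + 10
Step 3: 299 mod 17 = 10
Step 4: The knot is 17-colorable: no

10


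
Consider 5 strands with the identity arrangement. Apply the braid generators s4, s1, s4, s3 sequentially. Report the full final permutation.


Starting with identity [1, 2, 3, 4, 5].
Apply generators in sequence:
  After s4: [1, 2, 3, 5, 4]
  After s1: [2, 1, 3, 5, 4]
  After s4: [2, 1, 3, 4, 5]
  After s3: [2, 1, 4, 3, 5]
Final permutation: [2, 1, 4, 3, 5]

[2, 1, 4, 3, 5]


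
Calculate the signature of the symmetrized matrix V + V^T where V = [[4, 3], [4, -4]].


Step 1: V + V^T = [[8, 7], [7, -8]]
Step 2: trace = 0, det = -113
Step 3: Discriminant = 0^2 - 4*(-113) = 452
Step 4: Eigenvalues: 10.6301, -10.6301
Step 5: Signature = (# positive eigenvalues) - (# negative eigenvalues) = 0

0


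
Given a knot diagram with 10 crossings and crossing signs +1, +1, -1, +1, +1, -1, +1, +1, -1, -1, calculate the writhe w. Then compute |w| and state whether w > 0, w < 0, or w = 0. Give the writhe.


Step 1: Count positive crossings (+1).
Positive crossings: 6
Step 2: Count negative crossings (-1).
Negative crossings: 4
Step 3: Writhe = (positive) - (negative)
w = 6 - 4 = 2
Step 4: |w| = 2, and w is positive

2


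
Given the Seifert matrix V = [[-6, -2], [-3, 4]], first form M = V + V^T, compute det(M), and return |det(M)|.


Step 1: Form V + V^T where V = [[-6, -2], [-3, 4]]
  V^T = [[-6, -3], [-2, 4]]
  V + V^T = [[-12, -5], [-5, 8]]
Step 2: det(V + V^T) = (-12)*8 - (-5)*(-5)
  = -96 - 25 = -121
Step 3: Knot determinant = |det(V + V^T)| = |-121| = 121

121


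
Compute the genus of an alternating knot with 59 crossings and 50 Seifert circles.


For alternating knots, g = (c - s + 1)/2.
= (59 - 50 + 1)/2
= 10/2 = 5

5


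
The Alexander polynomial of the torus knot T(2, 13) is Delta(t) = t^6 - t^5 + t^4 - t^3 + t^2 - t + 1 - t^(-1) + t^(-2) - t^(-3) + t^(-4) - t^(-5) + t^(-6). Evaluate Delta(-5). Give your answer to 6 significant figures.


Substituting t = -5 into Delta(t) = t^6 - t^5 + t^4 - t^3 + t^2 - t + 1 - t^(-1) + t^(-2) - t^(-3) + t^(-4) - t^(-5) + t^(-6):
Term values: (15625) + (3125) + (625) + (125) + (25) + (5) + (1) + (0.2) + (0.04) + (0.008) + (0.0016) + (0.00032) + (6.4e-05)
Sum = 19531.24998
Rounded to 6 significant figures: 19531.2

19531.2


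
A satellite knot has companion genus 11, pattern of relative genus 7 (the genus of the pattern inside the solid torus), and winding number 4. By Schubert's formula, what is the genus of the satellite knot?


Schubert: g(satellite) = g_rel(pattern) + |winding| * g(companion),
where g_rel(pattern) is the genus of the pattern relative to the solid torus.
= 7 + 4 * 11
= 7 + 44 = 51

51


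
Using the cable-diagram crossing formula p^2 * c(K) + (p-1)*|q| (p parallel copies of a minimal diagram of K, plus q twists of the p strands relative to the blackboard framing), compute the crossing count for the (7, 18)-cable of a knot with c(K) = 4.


Step 1: Each of the c(K) crossings of the companion diagram becomes p*p = p^2 crossings among the p parallel strands, and each of the |q| twists s_1 s_2 ... s_(p-1) adds (p-1) crossings.
  Crossings = p^2 * c(K) + (p-1)*|q|
Step 2: = 7^2 * 4 + (7-1)*18
Step 3: = 49*4 + 6*18
Step 4: = 196 + 108 = 304

304


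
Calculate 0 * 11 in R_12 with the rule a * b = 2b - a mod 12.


0 * 11 = 2*11 - 0 mod 12
= 22 - 0 mod 12
= 22 mod 12 = 10

10


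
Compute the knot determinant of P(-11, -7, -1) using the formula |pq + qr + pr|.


Step 1: Compute pq + qr + pr.
pq = (-11)*(-7) = 77
qr = (-7)*(-1) = 7
pr = (-11)*(-1) = 11
pq + qr + pr = 77 + 7 + 11 = 95
Step 2: Take absolute value.
det(P(-11,-7,-1)) = |95| = 95

95


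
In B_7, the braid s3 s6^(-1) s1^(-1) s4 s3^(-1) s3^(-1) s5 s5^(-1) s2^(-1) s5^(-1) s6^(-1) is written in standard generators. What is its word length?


The word length counts the number of generators (including inverses).
Listing each generator: s3, s6^(-1), s1^(-1), s4, s3^(-1), s3^(-1), s5, s5^(-1), s2^(-1), s5^(-1), s6^(-1)
There are 11 generators in this braid word.

11


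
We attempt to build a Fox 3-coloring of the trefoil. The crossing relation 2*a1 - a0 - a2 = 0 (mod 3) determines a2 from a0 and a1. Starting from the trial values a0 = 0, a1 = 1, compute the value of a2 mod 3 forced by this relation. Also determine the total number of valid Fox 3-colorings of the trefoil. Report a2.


Step 1: Apply the given crossing relation 2*a1 - a0 - a2 = 0 (mod 3).
  a2 = 2*a1 - a0 mod 3
  a2 = 2*1 - 0 mod 3
  a2 = 2 - 0 mod 3
  a2 = 2 mod 3 = 2
Step 2: The trefoil has determinant 3.
  Number of Fox p-colorings (p prime) is p^2 if p = 3, else p.
  Since p = 3 divides det = 3, the trefoil is 3-colorable.
  (Indeed for p = 3 any choice of a0, a1 extends to a valid coloring; the trial (a0, a1, a2) = (0, 1, 2) satisfies all three crossing relations.)
  Total colorings = 3^2 = 9
Step 3: a2 = 2, total Fox 3-colorings = 9

2


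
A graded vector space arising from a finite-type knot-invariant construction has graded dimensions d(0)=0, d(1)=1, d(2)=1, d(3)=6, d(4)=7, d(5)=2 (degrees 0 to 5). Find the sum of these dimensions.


Total dimension = d(0) + d(1) + ... + d(5)
= 0 + 1 + 1 + 6 + 7 + 2
= 17

17


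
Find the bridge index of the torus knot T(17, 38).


The bridge number of T(p,q) is min(p,q).
min(17, 38) = 17

17


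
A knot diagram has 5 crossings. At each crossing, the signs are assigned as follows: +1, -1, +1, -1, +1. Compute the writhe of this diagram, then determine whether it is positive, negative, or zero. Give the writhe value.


Step 1: Count positive crossings (+1).
Positive crossings: 3
Step 2: Count negative crossings (-1).
Negative crossings: 2
Step 3: Writhe = (positive) - (negative)
w = 3 - 2 = 1
Step 4: |w| = 1, and w is positive

1


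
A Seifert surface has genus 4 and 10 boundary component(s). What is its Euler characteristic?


chi = 2 - 2g - b
= 2 - 2*4 - 10
= 2 - 8 - 10 = -16

-16


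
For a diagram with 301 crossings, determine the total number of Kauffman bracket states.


Each crossing contributes 2 choices (A-smoothing or B-smoothing).
Total states = 2^301 = 4074071952668972172536891376818756322102936787331872501272280898708762599526673412366794752

4074071952668972172536891376818756322102936787331872501272280898708762599526673412366794752


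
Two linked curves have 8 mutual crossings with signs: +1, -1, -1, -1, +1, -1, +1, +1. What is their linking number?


Step 1: Count positive crossings: 4
Step 2: Count negative crossings: 4
Step 3: Sum of signs = 4 - 4 = 0
Step 4: Linking number = sum/2 = 0/2 = 0

0


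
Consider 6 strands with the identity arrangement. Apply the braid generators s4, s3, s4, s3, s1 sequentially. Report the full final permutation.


Starting with identity [1, 2, 3, 4, 5, 6].
Apply generators in sequence:
  After s4: [1, 2, 3, 5, 4, 6]
  After s3: [1, 2, 5, 3, 4, 6]
  After s4: [1, 2, 5, 4, 3, 6]
  After s3: [1, 2, 4, 5, 3, 6]
  After s1: [2, 1, 4, 5, 3, 6]
Final permutation: [2, 1, 4, 5, 3, 6]

[2, 1, 4, 5, 3, 6]


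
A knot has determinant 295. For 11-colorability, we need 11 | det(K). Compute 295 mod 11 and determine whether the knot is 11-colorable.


Step 1: A knot is p-colorable if and only if p divides its determinant.
Step 2: Compute 295 mod 11.
295 = 26 * 11 + 9
Step 3: 295 mod 11 = 9
Step 4: The knot is 11-colorable: no

9


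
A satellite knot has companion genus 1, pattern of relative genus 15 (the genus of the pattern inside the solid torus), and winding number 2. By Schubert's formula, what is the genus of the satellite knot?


Schubert: g(satellite) = g_rel(pattern) + |winding| * g(companion),
where g_rel(pattern) is the genus of the pattern relative to the solid torus.
= 15 + 2 * 1
= 15 + 2 = 17

17


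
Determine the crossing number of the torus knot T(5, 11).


For a torus knot T(p, q) with gcd(p,q)=1,
the crossing number is min(p*(q-1), q*(p-1)).
p*(q-1) = 5*10 = 50
q*(p-1) = 11*4 = 44
min(50, 44) = 44

44


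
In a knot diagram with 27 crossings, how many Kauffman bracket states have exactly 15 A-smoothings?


We choose which 15 of 27 crossings get A-smoothings.
C(27, 15) = 27! / (15! * 12!)
= 17383860

17383860


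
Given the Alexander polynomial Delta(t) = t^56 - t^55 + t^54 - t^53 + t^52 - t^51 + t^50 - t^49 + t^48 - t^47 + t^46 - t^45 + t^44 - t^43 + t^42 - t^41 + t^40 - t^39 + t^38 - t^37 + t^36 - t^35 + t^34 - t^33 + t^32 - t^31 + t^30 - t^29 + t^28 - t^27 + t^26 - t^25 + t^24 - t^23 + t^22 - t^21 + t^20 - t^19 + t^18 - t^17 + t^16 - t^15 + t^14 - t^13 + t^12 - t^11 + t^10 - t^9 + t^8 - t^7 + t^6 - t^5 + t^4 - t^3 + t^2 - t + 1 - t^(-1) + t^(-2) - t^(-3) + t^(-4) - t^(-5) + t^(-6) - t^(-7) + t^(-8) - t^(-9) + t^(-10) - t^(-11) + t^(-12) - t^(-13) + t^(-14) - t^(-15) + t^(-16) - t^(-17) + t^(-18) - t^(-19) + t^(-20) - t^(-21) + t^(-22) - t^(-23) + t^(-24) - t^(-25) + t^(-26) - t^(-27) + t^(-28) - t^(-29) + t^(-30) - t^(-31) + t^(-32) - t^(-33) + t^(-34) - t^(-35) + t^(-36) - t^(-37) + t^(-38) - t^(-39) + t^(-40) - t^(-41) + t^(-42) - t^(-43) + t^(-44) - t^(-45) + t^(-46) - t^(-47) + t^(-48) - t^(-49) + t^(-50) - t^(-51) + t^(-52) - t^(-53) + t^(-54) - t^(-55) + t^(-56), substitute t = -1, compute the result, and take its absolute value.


Step 1: The polynomial has 113 terms with alternating signs, exponents from 56 down to -56.
Step 2: Substitute t = -1. The i-th term has coefficient (-1)^i and exponent (m-i),
  so its value is (-1)^i * (-1)^(m-i) = (-1)^m = 1 for every i.
Step 3: All 113 terms equal 1, so Delta(-1) = 113 * (1) = 113
Step 4: |Delta(-1)| = 113

113


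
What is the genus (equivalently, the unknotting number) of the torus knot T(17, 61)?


For a torus knot T(p,q), both the unknotting number and genus equal (p-1)(q-1)/2.
= (17-1)(61-1)/2
= 16*60/2
= 960/2 = 480

480


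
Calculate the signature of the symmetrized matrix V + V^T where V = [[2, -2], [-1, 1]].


Step 1: V + V^T = [[4, -3], [-3, 2]]
Step 2: trace = 6, det = -1
Step 3: Discriminant = 6^2 - 4*(-1) = 40
Step 4: Eigenvalues: 6.16228, -0.162278
Step 5: Signature = (# positive eigenvalues) - (# negative eigenvalues) = 0

0


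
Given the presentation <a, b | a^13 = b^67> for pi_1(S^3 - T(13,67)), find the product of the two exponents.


The relation is a^13 = b^67.
Product of exponents = 13 * 67
= 871

871


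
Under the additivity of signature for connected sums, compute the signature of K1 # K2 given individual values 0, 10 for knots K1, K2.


The signature is additive under connected sum.
signature(K1 # K2) = (0) + (10)
= 10

10


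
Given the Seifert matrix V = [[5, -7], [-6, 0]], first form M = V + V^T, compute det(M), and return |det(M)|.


Step 1: Form V + V^T where V = [[5, -7], [-6, 0]]
  V^T = [[5, -6], [-7, 0]]
  V + V^T = [[10, -13], [-13, 0]]
Step 2: det(V + V^T) = 10*0 - (-13)*(-13)
  = 0 - 169 = -169
Step 3: Knot determinant = |det(V + V^T)| = |-169| = 169

169


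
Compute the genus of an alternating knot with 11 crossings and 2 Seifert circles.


For alternating knots, g = (c - s + 1)/2.
= (11 - 2 + 1)/2
= 10/2 = 5

5


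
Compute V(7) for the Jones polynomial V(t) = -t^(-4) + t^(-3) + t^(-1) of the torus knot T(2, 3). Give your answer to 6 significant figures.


Substituting t = 7 into V(t) = -t^(-4) + t^(-3) + t^(-1):
  (-)t^(-4) = -0.000416493
  (+)t^(-3) = 0.00291545
  (+)t^(-1) = 0.142857
Sum = (-0.000416493) + (0.00291545) + (0.142857)
= 0.1453561016
Rounded to 6 significant figures: 0.145356

0.145356


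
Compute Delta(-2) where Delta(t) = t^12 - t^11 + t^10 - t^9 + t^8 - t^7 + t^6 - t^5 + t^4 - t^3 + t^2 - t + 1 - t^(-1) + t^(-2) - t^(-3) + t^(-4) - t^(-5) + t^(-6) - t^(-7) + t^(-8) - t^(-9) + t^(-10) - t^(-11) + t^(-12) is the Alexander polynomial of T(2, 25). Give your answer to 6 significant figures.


Substituting t = -2 into Delta(t) = t^12 - t^11 + t^10 - t^9 + t^8 - t^7 + t^6 - t^5 + t^4 - t^3 + t^2 - t + 1 - t^(-1) + t^(-2) - t^(-3) + t^(-4) - t^(-5) + t^(-6) - t^(-7) + t^(-8) - t^(-9) + t^(-10) - t^(-11) + t^(-12):
Term values: (4096) + (2048) + (1024) + (512) + (256) + (128) + (64) + (32) + (16) + (8) + (4) + (2) + (1) + (0.5) + (0.25) + (0.125) + (0.0625) + (0.03125) + (0.015625) + (0.0078125) + (0.00390625) + (0.00195312) + (0.000976562) + (0.000488281) + (0.000244141)
Sum = 8191.999756
Rounded to 6 significant figures: 8192

8192


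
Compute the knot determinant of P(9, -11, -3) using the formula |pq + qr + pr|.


Step 1: Compute pq + qr + pr.
pq = 9*(-11) = -99
qr = (-11)*(-3) = 33
pr = 9*(-3) = -27
pq + qr + pr = -99 + 33 + (-27) = -93
Step 2: Take absolute value.
det(P(9,-11,-3)) = |-93| = 93

93


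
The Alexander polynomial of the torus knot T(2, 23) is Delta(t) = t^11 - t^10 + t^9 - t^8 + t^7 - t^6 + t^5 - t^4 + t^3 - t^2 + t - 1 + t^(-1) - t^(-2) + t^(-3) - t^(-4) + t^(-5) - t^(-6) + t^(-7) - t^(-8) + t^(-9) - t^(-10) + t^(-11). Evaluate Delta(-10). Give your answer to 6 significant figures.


Substituting t = -10 into Delta(t) = t^11 - t^10 + t^9 - t^8 + t^7 - t^6 + t^5 - t^4 + t^3 - t^2 + t - 1 + t^(-1) - t^(-2) + t^(-3) - t^(-4) + t^(-5) - t^(-6) + t^(-7) - t^(-8) + t^(-9) - t^(-10) + t^(-11):
Term values: (-100000000000) + (-10000000000) + (-1000000000) + (-100000000) + (-10000000) + (-1000000) + (-100000) + (-10000) + (-1000) + (-100) + (-10) + (-1) + (-0.1) + (-0.01) + (-0.001) + (-0.0001) + (-1e-05) + (-1e-06) + (-1e-07) + (-1e-08) + (-1e-09) + (-1e-10) + (-1e-11)
Sum = -1.111111111e+11
Rounded to 6 significant figures: -1.11111e+11

-1.11111e+11


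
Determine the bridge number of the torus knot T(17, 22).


The bridge number of T(p,q) is min(p,q).
min(17, 22) = 17

17


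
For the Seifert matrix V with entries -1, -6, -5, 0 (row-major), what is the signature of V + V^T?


Step 1: V + V^T = [[-2, -11], [-11, 0]]
Step 2: trace = -2, det = -121
Step 3: Discriminant = (-2)^2 - 4*(-121) = 488
Step 4: Eigenvalues: 10.0454, -12.0454
Step 5: Signature = (# positive eigenvalues) - (# negative eigenvalues) = 0

0


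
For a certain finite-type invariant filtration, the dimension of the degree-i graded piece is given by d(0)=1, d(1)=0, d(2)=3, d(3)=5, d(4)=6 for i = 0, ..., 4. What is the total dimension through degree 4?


Total dimension = d(0) + d(1) + ... + d(4)
= 1 + 0 + 3 + 5 + 6
= 15

15


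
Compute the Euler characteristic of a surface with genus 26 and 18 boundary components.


chi = 2 - 2g - b
= 2 - 2*26 - 18
= 2 - 52 - 18 = -68

-68


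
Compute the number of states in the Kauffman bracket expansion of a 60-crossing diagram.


Each crossing contributes 2 choices (A-smoothing or B-smoothing).
Total states = 2^60 = 1152921504606846976

1152921504606846976


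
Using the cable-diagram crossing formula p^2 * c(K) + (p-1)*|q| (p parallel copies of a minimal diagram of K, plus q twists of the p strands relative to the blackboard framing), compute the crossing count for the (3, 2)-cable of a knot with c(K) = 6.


Step 1: Each of the c(K) crossings of the companion diagram becomes p*p = p^2 crossings among the p parallel strands, and each of the |q| twists s_1 s_2 ... s_(p-1) adds (p-1) crossings.
  Crossings = p^2 * c(K) + (p-1)*|q|
Step 2: = 3^2 * 6 + (3-1)*2
Step 3: = 9*6 + 2*2
Step 4: = 54 + 4 = 58

58


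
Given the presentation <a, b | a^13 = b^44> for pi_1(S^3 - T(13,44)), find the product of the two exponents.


The relation is a^13 = b^44.
Product of exponents = 13 * 44
= 572

572


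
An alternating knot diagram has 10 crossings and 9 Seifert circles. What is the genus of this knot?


For alternating knots, g = (c - s + 1)/2.
= (10 - 9 + 1)/2
= 2/2 = 1

1


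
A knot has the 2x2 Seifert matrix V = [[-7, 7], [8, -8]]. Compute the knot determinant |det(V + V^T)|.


Step 1: Form V + V^T where V = [[-7, 7], [8, -8]]
  V^T = [[-7, 8], [7, -8]]
  V + V^T = [[-14, 15], [15, -16]]
Step 2: det(V + V^T) = (-14)*(-16) - 15*15
  = 224 - 225 = -1
Step 3: Knot determinant = |det(V + V^T)| = |-1| = 1

1


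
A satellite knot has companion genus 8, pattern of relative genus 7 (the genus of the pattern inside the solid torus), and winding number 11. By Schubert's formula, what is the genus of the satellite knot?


Schubert: g(satellite) = g_rel(pattern) + |winding| * g(companion),
where g_rel(pattern) is the genus of the pattern relative to the solid torus.
= 7 + 11 * 8
= 7 + 88 = 95

95


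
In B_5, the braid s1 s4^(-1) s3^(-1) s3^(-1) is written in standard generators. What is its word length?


The word length counts the number of generators (including inverses).
Listing each generator: s1, s4^(-1), s3^(-1), s3^(-1)
There are 4 generators in this braid word.

4


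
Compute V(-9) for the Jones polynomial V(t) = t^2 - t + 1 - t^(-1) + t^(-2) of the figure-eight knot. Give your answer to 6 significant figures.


Substituting t = -9 into V(t) = t^2 - t + 1 - t^(-1) + t^(-2):
  (+)t^(2) = 81
  (-)t^(1) = 9
  (+)t^(0) = 1
  (-)t^(-1) = 0.111111
  (+)t^(-2) = 0.0123457
Sum = (81) + (9) + (1) + (0.111111) + (0.0123457)
= 91.12345679
Rounded to 6 significant figures: 91.1235

91.1235


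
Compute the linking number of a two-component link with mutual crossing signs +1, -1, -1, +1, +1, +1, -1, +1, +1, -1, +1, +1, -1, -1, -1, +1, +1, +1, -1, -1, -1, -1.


Step 1: Count positive crossings: 11
Step 2: Count negative crossings: 11
Step 3: Sum of signs = 11 - 11 = 0
Step 4: Linking number = sum/2 = 0/2 = 0

0


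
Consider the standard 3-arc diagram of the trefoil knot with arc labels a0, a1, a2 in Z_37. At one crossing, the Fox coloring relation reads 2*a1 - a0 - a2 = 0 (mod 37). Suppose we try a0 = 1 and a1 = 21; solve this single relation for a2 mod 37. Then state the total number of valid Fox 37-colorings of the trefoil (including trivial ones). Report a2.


Step 1: Apply the given crossing relation 2*a1 - a0 - a2 = 0 (mod 37).
  a2 = 2*a1 - a0 mod 37
  a2 = 2*21 - 1 mod 37
  a2 = 42 - 1 mod 37
  a2 = 41 mod 37 = 4
Step 2: The trefoil has determinant 3.
  Number of Fox p-colorings (p prime) is p^2 if p = 3, else p.
  Since 37 does not divide 3, only trivial (constant) colorings exist.
  (So the trial a0 = 1, a1 = 21 with a0 != a1 does NOT extend to a valid coloring of the whole trefoil: the other two crossing relations require 3*(a1 - a0) = 0 (mod 37), which fails.)
  Total colorings = 37
Step 3: a2 = 4, total Fox 37-colorings = 37

4


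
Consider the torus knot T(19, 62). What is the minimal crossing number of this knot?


For a torus knot T(p, q) with gcd(p,q)=1,
the crossing number is min(p*(q-1), q*(p-1)).
p*(q-1) = 19*61 = 1159
q*(p-1) = 62*18 = 1116
min(1159, 1116) = 1116

1116


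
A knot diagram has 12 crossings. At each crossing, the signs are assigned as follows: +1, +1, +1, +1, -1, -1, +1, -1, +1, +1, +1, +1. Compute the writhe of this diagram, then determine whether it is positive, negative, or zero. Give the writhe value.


Step 1: Count positive crossings (+1).
Positive crossings: 9
Step 2: Count negative crossings (-1).
Negative crossings: 3
Step 3: Writhe = (positive) - (negative)
w = 9 - 3 = 6
Step 4: |w| = 6, and w is positive

6


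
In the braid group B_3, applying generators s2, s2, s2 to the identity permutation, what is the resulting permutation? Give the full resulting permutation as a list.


Starting with identity [1, 2, 3].
Apply generators in sequence:
  After s2: [1, 3, 2]
  After s2: [1, 2, 3]
  After s2: [1, 3, 2]
Final permutation: [1, 3, 2]

[1, 3, 2]


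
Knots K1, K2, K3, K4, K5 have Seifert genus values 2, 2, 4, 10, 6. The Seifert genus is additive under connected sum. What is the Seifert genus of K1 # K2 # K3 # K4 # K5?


The Seifert genus is additive under connected sum.
Seifert genus(K1 # K2 # K3 # K4 # K5) = (2) + (2) + (4) + (10) + (6)
= 24

24


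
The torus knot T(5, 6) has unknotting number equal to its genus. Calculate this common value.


For a torus knot T(p,q), both the unknotting number and genus equal (p-1)(q-1)/2.
= (5-1)(6-1)/2
= 4*5/2
= 20/2 = 10

10


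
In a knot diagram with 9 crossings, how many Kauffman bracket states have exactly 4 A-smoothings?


We choose which 4 of 9 crossings get A-smoothings.
C(9, 4) = 9! / (4! * 5!)
= 126

126


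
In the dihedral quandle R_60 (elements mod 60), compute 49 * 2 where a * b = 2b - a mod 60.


49 * 2 = 2*2 - 49 mod 60
= 4 - 49 mod 60
= -45 mod 60 = 15

15


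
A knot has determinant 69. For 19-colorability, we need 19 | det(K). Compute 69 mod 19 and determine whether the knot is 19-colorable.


Step 1: A knot is p-colorable if and only if p divides its determinant.
Step 2: Compute 69 mod 19.
69 = 3 * 19 + 12
Step 3: 69 mod 19 = 12
Step 4: The knot is 19-colorable: no

12


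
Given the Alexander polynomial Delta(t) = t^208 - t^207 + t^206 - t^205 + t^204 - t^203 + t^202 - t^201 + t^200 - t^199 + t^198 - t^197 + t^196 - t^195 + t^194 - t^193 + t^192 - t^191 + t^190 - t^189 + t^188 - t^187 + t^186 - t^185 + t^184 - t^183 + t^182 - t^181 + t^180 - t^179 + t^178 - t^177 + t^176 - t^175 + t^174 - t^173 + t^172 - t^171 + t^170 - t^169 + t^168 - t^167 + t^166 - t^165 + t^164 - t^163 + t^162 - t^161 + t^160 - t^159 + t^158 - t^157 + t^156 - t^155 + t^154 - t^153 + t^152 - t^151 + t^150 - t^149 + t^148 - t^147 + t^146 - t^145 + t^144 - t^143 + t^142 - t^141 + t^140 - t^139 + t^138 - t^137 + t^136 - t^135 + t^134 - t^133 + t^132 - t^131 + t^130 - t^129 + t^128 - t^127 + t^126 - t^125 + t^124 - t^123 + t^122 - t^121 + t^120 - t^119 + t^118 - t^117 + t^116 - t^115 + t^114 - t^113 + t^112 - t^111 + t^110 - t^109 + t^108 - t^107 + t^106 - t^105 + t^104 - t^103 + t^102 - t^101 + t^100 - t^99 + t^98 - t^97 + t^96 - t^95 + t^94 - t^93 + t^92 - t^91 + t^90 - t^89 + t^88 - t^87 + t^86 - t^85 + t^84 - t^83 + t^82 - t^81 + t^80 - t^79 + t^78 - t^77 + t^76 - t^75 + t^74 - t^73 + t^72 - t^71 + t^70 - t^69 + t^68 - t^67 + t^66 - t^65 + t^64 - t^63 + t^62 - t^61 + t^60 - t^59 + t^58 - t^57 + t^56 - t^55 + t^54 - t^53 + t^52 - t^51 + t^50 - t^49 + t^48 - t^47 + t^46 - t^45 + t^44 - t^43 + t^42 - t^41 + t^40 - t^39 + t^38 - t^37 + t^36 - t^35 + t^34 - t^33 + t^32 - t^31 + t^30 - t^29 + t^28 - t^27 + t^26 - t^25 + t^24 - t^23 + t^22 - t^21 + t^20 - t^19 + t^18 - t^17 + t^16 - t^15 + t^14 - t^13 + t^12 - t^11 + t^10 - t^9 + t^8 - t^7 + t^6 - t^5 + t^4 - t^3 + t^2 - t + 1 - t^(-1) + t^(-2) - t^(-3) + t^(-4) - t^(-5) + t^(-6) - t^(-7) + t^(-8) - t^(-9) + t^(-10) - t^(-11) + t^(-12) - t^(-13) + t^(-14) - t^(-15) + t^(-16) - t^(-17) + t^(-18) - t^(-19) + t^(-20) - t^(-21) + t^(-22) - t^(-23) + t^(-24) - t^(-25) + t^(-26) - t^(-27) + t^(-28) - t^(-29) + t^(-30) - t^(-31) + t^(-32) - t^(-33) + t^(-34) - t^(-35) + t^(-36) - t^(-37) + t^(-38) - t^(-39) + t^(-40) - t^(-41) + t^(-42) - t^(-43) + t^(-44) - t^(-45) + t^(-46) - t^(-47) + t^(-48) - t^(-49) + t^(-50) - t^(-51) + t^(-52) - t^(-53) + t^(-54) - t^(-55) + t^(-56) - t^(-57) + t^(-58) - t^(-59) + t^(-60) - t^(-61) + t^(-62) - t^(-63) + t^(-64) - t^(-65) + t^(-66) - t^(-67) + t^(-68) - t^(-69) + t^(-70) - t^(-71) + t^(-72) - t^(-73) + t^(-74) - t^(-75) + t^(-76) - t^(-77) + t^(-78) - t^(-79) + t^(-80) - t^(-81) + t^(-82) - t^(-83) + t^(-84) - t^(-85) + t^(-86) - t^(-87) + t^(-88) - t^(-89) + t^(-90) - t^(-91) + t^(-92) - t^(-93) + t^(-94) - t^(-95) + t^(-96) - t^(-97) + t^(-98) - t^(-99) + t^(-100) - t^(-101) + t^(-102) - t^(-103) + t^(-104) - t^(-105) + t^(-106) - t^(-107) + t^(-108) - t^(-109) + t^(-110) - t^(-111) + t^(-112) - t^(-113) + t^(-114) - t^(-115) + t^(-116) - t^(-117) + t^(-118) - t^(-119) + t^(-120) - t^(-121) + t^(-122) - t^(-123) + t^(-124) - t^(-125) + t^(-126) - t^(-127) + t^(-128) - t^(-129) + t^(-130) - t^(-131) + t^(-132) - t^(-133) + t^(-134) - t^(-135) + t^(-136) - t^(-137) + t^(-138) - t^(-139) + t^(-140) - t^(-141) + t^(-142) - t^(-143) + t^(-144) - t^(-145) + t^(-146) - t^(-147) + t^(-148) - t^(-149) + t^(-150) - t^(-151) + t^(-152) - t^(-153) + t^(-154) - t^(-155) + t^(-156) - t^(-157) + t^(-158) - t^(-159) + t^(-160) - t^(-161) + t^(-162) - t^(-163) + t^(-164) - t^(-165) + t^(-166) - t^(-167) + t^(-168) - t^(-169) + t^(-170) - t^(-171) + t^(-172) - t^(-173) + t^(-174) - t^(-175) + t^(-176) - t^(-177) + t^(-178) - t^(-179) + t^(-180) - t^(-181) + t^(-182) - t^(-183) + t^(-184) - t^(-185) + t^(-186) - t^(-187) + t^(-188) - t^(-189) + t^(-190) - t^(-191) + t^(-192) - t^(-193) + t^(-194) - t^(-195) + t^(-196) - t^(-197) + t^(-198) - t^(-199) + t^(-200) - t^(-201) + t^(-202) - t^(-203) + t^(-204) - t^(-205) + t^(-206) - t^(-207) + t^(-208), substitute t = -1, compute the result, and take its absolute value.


Step 1: The polynomial has 417 terms with alternating signs, exponents from 208 down to -208.
Step 2: Substitute t = -1. The i-th term has coefficient (-1)^i and exponent (m-i),
  so its value is (-1)^i * (-1)^(m-i) = (-1)^m = 1 for every i.
Step 3: All 417 terms equal 1, so Delta(-1) = 417 * (1) = 417
Step 4: |Delta(-1)| = 417

417


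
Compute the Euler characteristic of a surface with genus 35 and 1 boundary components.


chi = 2 - 2g - b
= 2 - 2*35 - 1
= 2 - 70 - 1 = -69

-69


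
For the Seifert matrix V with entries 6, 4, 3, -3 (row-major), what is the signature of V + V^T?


Step 1: V + V^T = [[12, 7], [7, -6]]
Step 2: trace = 6, det = -121
Step 3: Discriminant = 6^2 - 4*(-121) = 520
Step 4: Eigenvalues: 14.4018, -8.40175
Step 5: Signature = (# positive eigenvalues) - (# negative eigenvalues) = 0

0


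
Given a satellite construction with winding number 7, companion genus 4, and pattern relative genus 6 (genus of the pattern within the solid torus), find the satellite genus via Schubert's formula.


Schubert: g(satellite) = g_rel(pattern) + |winding| * g(companion),
where g_rel(pattern) is the genus of the pattern relative to the solid torus.
= 6 + 7 * 4
= 6 + 28 = 34

34


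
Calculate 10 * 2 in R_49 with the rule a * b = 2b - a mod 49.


10 * 2 = 2*2 - 10 mod 49
= 4 - 10 mod 49
= -6 mod 49 = 43

43


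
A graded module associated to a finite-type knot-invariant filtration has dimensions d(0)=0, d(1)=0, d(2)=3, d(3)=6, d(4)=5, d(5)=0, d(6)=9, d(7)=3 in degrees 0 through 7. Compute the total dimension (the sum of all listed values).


Total dimension = d(0) + d(1) + ... + d(7)
= 0 + 0 + 3 + 6 + 5 + 0 + 9 + 3
= 26

26


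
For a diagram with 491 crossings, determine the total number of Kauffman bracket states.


Each crossing contributes 2 choices (A-smoothing or B-smoothing).
Total states = 2^491 = 6393341031047152089869511126616404594173128996177860916959553453312761321102879990006386899074031556935325554936640763689877454191182408307282280448

6393341031047152089869511126616404594173128996177860916959553453312761321102879990006386899074031556935325554936640763689877454191182408307282280448


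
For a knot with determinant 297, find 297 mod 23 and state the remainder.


Step 1: A knot is p-colorable if and only if p divides its determinant.
Step 2: Compute 297 mod 23.
297 = 12 * 23 + 21
Step 3: 297 mod 23 = 21
Step 4: The knot is 23-colorable: no

21


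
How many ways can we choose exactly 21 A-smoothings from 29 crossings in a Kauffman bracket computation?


We choose which 21 of 29 crossings get A-smoothings.
C(29, 21) = 29! / (21! * 8!)
= 4292145

4292145


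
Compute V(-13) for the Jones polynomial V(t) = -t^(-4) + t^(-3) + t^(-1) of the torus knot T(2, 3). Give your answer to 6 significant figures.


Substituting t = -13 into V(t) = -t^(-4) + t^(-3) + t^(-1):
  (-)t^(-4) = -3.50128e-05
  (+)t^(-3) = -0.000455166
  (+)t^(-1) = -0.0769231
Sum = (-3.50128e-05) + (-0.000455166) + (-0.0769231)
= -0.07741325584
Rounded to 6 significant figures: -0.0774133

-0.0774133


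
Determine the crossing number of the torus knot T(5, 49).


For a torus knot T(p, q) with gcd(p,q)=1,
the crossing number is min(p*(q-1), q*(p-1)).
p*(q-1) = 5*48 = 240
q*(p-1) = 49*4 = 196
min(240, 196) = 196

196


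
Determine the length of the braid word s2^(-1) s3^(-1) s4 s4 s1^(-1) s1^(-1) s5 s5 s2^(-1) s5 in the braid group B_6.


The word length counts the number of generators (including inverses).
Listing each generator: s2^(-1), s3^(-1), s4, s4, s1^(-1), s1^(-1), s5, s5, s2^(-1), s5
There are 10 generators in this braid word.

10


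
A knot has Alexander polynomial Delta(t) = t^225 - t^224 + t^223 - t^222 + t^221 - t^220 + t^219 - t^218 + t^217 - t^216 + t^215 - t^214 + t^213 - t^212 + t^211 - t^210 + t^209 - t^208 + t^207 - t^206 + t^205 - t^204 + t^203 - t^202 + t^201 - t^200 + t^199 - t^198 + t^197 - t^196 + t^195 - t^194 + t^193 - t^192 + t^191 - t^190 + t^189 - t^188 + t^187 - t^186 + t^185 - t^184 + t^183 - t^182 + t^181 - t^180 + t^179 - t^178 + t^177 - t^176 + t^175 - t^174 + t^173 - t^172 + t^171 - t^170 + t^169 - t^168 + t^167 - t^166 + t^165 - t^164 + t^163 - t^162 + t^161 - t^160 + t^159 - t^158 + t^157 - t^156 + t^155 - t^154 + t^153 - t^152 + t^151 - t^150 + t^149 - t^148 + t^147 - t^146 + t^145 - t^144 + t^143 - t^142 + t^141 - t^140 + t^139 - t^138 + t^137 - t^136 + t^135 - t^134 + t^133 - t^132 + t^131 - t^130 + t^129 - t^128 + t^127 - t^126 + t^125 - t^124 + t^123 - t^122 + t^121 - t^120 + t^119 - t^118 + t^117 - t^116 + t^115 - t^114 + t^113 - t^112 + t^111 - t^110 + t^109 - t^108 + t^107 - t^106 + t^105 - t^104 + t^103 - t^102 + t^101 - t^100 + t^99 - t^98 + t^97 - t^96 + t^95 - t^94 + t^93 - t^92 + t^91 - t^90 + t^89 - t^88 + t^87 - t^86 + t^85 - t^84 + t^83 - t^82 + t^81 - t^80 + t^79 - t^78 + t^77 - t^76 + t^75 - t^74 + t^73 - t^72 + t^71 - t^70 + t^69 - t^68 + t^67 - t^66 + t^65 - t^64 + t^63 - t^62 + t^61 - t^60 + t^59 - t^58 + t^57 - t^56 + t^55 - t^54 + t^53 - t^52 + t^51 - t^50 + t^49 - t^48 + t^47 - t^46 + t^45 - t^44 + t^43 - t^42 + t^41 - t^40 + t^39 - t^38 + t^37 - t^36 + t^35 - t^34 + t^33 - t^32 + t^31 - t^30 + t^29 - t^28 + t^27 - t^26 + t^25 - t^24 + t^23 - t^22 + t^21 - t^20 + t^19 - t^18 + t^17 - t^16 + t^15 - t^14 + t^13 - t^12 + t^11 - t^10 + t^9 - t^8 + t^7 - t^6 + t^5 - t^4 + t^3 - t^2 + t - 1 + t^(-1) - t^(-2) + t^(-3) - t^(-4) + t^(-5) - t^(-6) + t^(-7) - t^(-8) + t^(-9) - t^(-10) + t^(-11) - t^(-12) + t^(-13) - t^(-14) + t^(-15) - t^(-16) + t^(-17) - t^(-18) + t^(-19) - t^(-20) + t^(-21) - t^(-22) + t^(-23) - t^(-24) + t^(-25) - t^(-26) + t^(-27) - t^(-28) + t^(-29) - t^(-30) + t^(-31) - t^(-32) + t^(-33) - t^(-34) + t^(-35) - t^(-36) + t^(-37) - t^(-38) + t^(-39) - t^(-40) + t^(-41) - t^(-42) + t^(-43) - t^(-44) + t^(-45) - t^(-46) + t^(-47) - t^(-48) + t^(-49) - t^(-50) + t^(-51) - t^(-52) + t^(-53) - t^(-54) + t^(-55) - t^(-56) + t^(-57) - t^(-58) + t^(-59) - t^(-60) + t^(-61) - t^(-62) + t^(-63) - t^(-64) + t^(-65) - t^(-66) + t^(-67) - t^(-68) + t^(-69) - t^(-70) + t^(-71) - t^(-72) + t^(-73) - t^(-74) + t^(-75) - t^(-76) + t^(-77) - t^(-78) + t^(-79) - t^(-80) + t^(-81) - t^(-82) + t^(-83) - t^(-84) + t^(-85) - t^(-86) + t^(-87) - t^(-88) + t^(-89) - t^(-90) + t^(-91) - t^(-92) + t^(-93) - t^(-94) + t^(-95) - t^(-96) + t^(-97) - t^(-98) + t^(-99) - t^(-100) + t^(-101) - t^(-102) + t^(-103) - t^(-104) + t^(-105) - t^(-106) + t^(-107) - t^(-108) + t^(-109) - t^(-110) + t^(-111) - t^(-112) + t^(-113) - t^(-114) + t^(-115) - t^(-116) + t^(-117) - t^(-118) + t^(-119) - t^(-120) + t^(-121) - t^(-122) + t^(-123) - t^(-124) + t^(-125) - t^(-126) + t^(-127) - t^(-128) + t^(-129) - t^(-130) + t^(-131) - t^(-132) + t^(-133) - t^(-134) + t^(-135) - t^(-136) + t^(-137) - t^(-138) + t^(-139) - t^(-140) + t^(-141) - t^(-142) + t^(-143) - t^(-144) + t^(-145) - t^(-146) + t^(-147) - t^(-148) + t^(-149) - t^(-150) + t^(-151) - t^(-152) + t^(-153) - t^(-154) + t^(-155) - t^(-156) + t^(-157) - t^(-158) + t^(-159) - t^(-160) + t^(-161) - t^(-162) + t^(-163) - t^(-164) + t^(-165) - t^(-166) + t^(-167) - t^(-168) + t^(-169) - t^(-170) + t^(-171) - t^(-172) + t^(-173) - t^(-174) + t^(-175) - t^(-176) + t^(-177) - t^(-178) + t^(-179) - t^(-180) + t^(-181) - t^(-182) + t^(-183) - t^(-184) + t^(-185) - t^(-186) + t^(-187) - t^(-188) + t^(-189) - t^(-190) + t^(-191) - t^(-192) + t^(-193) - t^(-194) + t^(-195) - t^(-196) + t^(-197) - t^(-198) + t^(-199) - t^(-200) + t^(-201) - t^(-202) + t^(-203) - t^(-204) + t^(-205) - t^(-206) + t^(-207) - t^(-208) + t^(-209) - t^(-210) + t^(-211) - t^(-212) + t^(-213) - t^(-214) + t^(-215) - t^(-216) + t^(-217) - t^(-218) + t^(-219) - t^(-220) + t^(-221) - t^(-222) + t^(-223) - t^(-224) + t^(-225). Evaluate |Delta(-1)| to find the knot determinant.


Step 1: The polynomial has 451 terms with alternating signs, exponents from 225 down to -225.
Step 2: Substitute t = -1. The i-th term has coefficient (-1)^i and exponent (m-i),
  so its value is (-1)^i * (-1)^(m-i) = (-1)^m = -1 for every i.
Step 3: All 451 terms equal -1, so Delta(-1) = 451 * (-1) = -451
Step 4: |Delta(-1)| = 451

451


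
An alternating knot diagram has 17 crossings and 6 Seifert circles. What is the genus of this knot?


For alternating knots, g = (c - s + 1)/2.
= (17 - 6 + 1)/2
= 12/2 = 6

6


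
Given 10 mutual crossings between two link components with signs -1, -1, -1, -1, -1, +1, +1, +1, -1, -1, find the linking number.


Step 1: Count positive crossings: 3
Step 2: Count negative crossings: 7
Step 3: Sum of signs = 3 - 7 = -4
Step 4: Linking number = sum/2 = -4/2 = -2

-2


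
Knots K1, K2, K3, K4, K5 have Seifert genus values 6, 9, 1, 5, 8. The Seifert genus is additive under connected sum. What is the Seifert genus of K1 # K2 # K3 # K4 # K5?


The Seifert genus is additive under connected sum.
Seifert genus(K1 # K2 # K3 # K4 # K5) = (6) + (9) + (1) + (5) + (8)
= 29

29


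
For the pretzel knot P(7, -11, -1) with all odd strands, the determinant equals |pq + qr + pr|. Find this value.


Step 1: Compute pq + qr + pr.
pq = 7*(-11) = -77
qr = (-11)*(-1) = 11
pr = 7*(-1) = -7
pq + qr + pr = -77 + 11 + (-7) = -73
Step 2: Take absolute value.
det(P(7,-11,-1)) = |-73| = 73

73


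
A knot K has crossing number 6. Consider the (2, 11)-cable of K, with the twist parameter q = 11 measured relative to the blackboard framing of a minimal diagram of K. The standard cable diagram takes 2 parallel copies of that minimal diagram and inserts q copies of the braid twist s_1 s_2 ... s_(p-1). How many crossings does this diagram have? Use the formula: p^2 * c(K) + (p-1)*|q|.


Step 1: Each of the c(K) crossings of the companion diagram becomes p*p = p^2 crossings among the p parallel strands, and each of the |q| twists s_1 s_2 ... s_(p-1) adds (p-1) crossings.
  Crossings = p^2 * c(K) + (p-1)*|q|
Step 2: = 2^2 * 6 + (2-1)*11
Step 3: = 4*6 + 1*11
Step 4: = 24 + 11 = 35

35
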